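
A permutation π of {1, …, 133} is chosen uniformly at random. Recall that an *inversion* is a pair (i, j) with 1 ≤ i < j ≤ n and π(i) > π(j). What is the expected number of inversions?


Write X = Σ X_I over the C(133, 2) = 8778 pairs i < j, with X_I the indicator of one inversion.
There are 8778 indicators.
For each fixed pair i < j, the values π(i) and π(j) are two distinct elements of {1, …, 133} in uniformly random order; by symmetry P[π(i) > π(j)] = 1/2.
By linearity: E[X] = 8778 · (1/2) = C(133, 2) · (1/2) = 8778/2 = 4389 ≈ 4389.000000.

E[X] = 4389 = 4389.000000.


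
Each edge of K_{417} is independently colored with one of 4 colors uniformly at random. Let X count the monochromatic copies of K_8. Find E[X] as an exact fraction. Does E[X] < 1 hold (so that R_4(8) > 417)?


E[X] = C(417, 8) · 4^{1 − 28} = 21194845068522060 · 4^{−27} = 21194845068522060/18014398509481984.
As a reduced fraction: E[X] = 5298711267130515/4503599627370496 ≈ 1.17655.
Is E[X] < 1? NO.
Since E[X] ≥ 1, the first-moment bound is inconclusive at n = 417; it does NOT by itself certify R_4(8) > 417.

E[X] = 5298711267130515/4503599627370496 ≈ 1.17655; E[X] ≥ 1; first-moment method inconclusive here.


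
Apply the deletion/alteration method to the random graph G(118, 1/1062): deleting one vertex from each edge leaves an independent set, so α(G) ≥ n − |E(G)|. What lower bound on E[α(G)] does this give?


E[|E(G)|] = C(118, 2)·p = 6903 · (1/1062) = 13/2.
E[α(G)] ≥ n − E[|E(G)|] = 118 − 13/2 = 223/2.
Numerically: ≈ 111.5000.
(This is only a lower bound; the true E[α(G)] may be larger.)

E[α(G)] ≥ 223/2 ≈ 111.5000.


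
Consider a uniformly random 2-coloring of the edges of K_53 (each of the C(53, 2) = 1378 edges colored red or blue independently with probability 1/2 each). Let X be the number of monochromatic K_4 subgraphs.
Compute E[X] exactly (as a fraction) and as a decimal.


Let X = Σ_S X_S over the C(53, 4) = 292825 subsets S of size 4, where X_S = 1 if the K_4 on S is monochromatic.
For a fixed S, the K_4 on S has C(4, 2) = 6 edges. P[all 6 edges red] = (1/2)^6, and likewise for blue, so P[monochromatic] = 2·(1/2)^6 = 2^{1 − 6} = 1/32.
Summing: E[X] = C(53, 4) · 2^{1 − 6} = 292825 · 1/32 = 292825/32.
Numerically: E[X] ≈ 9150.781250.

E[X] = C(53,4)·2^(1−C(4,2)) = 292825/32 ≈ 9150.781250.


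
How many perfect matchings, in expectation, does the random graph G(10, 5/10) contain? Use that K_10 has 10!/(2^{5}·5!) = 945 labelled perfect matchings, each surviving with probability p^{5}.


K_10 has 10!/(2^{5}·5!) = 945 labelled perfect matchings.
For each such perfect matching H, let X_H = 1 if all 5 edges of H are present in G. Then P[X_H = 1] = p^{5} = (1/2)^{5} = 1/32.
Summing the indicators: E[X] = Σ_H E[X_H] = 945 · p^{5} = 945 · 1/32 = 945/32.
Numerically: E[X] ≈ 29.5312.

E[X] = 945 · (1/2)^{5} = 945/32 ≈ 29.5312.


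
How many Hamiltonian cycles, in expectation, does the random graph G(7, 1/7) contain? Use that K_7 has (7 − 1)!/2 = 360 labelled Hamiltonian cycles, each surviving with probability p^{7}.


K_7 has (7 − 1)!/2 = 360 labelled Hamiltonian cycles.
For each such Hamiltonian cycle H, let X_H = 1 if all 7 edges of H are present in G. Then P[X_H = 1] = p^{7} = (1/7)^{7} = 1/823543.
By linearity of expectation: E[X] = Σ_H E[X_H] = 360 · p^{7} = 360 · 1/823543 = 360/823543.
Numerically: E[X] ≈ 0.000437136.

E[X] = 360 · (1/7)^{7} = 360/823543 ≈ 0.000437136.


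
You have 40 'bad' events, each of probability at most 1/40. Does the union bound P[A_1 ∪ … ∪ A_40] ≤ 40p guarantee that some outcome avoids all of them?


Union bound: P[∪_{i=1}^{40} A_i] ≤ Σ_i P[A_i] ≤ 40·p = 40·(1/40) = 1.
Numerically: 1 ≈ 1.000.
Is 1 < 1? NO.
Since the bound 1 is ≥ 1, the union bound is uninformative here; it does NOT by itself certify existence.

40·p = 1 ≈ 1.000; existence NOT certified by the union bound.


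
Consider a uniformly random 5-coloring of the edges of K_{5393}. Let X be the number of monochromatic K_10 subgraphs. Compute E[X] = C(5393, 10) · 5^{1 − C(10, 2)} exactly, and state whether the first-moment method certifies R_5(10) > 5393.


E[X] = C(5393, 10) · 5^{1 − 45} = 5687418968154238267170642278008 · 5^{−44} = 5687418968154238267170642278008/5684341886080801486968994140625.
As a reduced fraction: E[X] = 5687418968154238267170642278008/5684341886080801486968994140625 ≈ 1.00054.
Is E[X] < 1? NO.
Since E[X] ≥ 1, the first-moment bound is inconclusive at n = 5393; it does NOT by itself certify R_5(10) > 5393.

E[X] = 5687418968154238267170642278008/5684341886080801486968994140625 ≈ 1.00054; E[X] ≥ 1; first-moment method inconclusive here.


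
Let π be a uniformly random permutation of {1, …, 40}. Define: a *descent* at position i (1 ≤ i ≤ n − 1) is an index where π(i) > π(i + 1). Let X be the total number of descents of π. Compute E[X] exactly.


Write X = Σ X_I over i = 1, …, 39, with X_I the indicator of one descent.
There are 39 indicators.
For each fixed i, the pair (π(i), π(i+1)) is a uniformly random ordered pair of distinct values from {1, …, 40}; by symmetry P[π(i) > π(i+1)] = 1/2.
By linearity: E[X] = 39 · (1/2) = (40 − 1) · (1/2) = 39/2 ≈ 19.50000.

E[X] = 39/2 = 19.50000.


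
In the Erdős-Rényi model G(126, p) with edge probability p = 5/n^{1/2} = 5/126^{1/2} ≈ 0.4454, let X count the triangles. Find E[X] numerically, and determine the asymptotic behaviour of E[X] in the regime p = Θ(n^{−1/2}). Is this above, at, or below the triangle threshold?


Number of potential triangles: C(126, 3) = 325500.
Each occurs with probability p³ ≈ (0.4454)³ ≈ 8.838004e-02.
By linearity: E[X] = C(126, 3)·p³ ≈ 325500 · 8.838004e-02 ≈ 28767.7031.
Since α = 1/2 < 1, p = c/n^{1/2} ≫ 1/n is above the triangle threshold p ~ 1/n. Asymptotically E[X] ~ (c³/6)·n^{3(1−α)} = (5³/6)·n^{1.5} → ∞; triangles are abundant w.h.p.

E[X] ≈ 28767.7031; in regime p = Θ(1/n^{1/2}) E[X] diverges (above the triangle threshold p ~ 1/n).


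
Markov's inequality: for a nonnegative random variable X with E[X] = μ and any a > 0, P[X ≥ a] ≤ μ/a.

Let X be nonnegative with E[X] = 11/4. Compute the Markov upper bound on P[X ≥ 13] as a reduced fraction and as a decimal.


μ = E[X] = 11/4, a = 13.
Markov: P[X ≥ 13] ≤ μ/a = (11/4)/13 = 11/52.
Numerically: ≈ 0.211538.
(Since a = 13 > μ = 2.750000, the bound 11/52 is < 1 and informative.)

P[X ≥ 13] ≤ 11/52 ≈ 0.211538.


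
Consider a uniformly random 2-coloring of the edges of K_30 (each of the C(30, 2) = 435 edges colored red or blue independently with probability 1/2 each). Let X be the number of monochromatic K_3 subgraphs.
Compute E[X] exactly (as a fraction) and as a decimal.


Let X = Σ_S X_S over the C(30, 3) = 4060 subsets S of size 3, where X_S = 1 if the K_3 on S is monochromatic.
For a fixed S, the K_3 on S has C(3, 2) = 3 edges. P[all 3 edges red] = (1/2)^3, and likewise for blue, so P[monochromatic] = 2·(1/2)^3 = 2^{1 − 3} = 1/4.
By linearity of expectation: E[X] = C(30, 3) · 2^{1 − 3} = 4060 · 1/4 = 1015.
Numerically: E[X] ≈ 1015.000000.

E[X] = C(30,3)·2^(1−C(3,2)) = 1015 ≈ 1015.000000.


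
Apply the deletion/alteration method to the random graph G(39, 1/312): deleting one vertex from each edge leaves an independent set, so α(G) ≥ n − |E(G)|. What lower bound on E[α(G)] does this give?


E[|E(G)|] = C(39, 2)·p = 741 · (1/312) = 19/8.
E[α(G)] ≥ n − E[|E(G)|] = 39 − 19/8 = 293/8.
Numerically: ≈ 36.6250.
(This is only a lower bound; the true E[α(G)] may be larger.)

E[α(G)] ≥ 293/8 ≈ 36.6250.


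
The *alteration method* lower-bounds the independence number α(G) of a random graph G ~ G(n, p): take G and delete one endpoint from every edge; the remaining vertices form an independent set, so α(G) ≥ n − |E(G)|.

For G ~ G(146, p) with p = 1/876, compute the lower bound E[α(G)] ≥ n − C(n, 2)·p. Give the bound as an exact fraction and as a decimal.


E[|E(G)|] = C(146, 2)·p = 10585 · (1/876) = 145/12.
E[α(G)] ≥ n − E[|E(G)|] = 146 − 145/12 = 1607/12.
Numerically: ≈ 133.91667.
(This is only a lower bound; the true E[α(G)] may be larger.)

E[α(G)] ≥ 1607/12 ≈ 133.91667.


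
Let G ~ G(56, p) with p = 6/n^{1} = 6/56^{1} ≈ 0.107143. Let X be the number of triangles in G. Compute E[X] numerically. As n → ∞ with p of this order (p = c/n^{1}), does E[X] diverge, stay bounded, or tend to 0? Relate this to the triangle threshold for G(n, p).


Number of potential triangles: C(56, 3) = 27720.
Each occurs with probability p³ ≈ (0.107143)³ ≈ 1.22995627e-03.
By linearity: E[X] = C(56, 3)·p³ ≈ 27720 · 1.22995627e-03 ≈ 34.094388.
Here α = 1, so p = 6/n is exactly at the triangle threshold p ~ 1/n. Asymptotically E[X] → c³/6 = 6³/6 = 36 ≈ 36.000000, a bounded constant. In this regime the triangle count is asymptotically Poisson(c³/6).

E[X] ≈ 34.094388; in regime p = Θ(1/n^{1}) E[X] stays bounded (at the triangle threshold p ~ 1/n).


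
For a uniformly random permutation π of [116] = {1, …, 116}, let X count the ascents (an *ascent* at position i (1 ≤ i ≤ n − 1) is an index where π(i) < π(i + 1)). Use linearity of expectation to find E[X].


Write X = Σ X_I over i = 1, …, 115, with X_I the indicator of one ascent.
There are 115 indicators.
For each fixed i, the pair (π(i), π(i+1)) is a uniformly random ordered pair of distinct values from {1, …, 116}; by symmetry P[π(i) < π(i+1)] = 1/2.
By linearity: E[X] = 115 · (1/2) = (116 − 1) · (1/2) = 115/2 ≈ 57.500.

E[X] = 115/2 = 57.500.


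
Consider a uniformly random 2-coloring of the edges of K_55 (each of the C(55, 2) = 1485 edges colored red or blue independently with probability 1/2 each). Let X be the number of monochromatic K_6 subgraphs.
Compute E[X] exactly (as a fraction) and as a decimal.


Let X = Σ_S X_S over the C(55, 6) = 28989675 subsets S of size 6, where X_S = 1 if the K_6 on S is monochromatic.
For a fixed S, the K_6 on S has C(6, 2) = 15 edges. P[all 15 edges red] = (1/2)^15, and likewise for blue, so P[monochromatic] = 2·(1/2)^15 = 2^{1 − 15} = 1/16384.
By linearity: E[X] = C(55, 6) · 2^{1 − 15} = 28989675 · 1/16384 = 28989675/16384.
Numerically: E[X] ≈ 1769.3893.

E[X] = C(55,6)·2^(1−C(6,2)) = 28989675/16384 ≈ 1769.3893.


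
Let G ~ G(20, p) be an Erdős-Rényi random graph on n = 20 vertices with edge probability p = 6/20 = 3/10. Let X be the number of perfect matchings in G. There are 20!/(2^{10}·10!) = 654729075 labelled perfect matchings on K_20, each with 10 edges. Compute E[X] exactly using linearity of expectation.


K_20 has 20!/(2^{10}·10!) = 654729075 labelled perfect matchings.
For each such perfect matching H, let X_H = 1 if all 10 edges of H are present in G. Then P[X_H = 1] = p^{10} = (3/10)^{10} = 59049/10000000000.
By linearity: E[X] = Σ_H E[X_H] = 654729075 · p^{10} = 654729075 · 59049/10000000000 = 1546443885987/400000000.
Numerically: E[X] ≈ 3866.

E[X] = 654729075 · (3/10)^{10} = 1546443885987/400000000 ≈ 3866.


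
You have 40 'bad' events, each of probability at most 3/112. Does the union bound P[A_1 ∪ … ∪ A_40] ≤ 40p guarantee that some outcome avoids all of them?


Union bound: P[∪_{i=1}^{40} A_i] ≤ Σ_i P[A_i] ≤ 40·p = 40·(3/112) = 15/14.
Numerically: 15/14 ≈ 1.071429.
Is 15/14 < 1? NO.
Since the bound 15/14 is ≥ 1, the union bound is uninformative here; it does NOT by itself certify existence.

40·p = 15/14 ≈ 1.071429; existence NOT certified by the union bound.


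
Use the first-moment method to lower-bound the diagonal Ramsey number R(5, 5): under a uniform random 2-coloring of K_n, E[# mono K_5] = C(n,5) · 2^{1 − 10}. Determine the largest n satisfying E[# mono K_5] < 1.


We need C(n, 5) · 2^{1 − 10} < 1, i.e. C(n, 5) < 2^{10 − 1} = 512.
Check values of n near the boundary:
  n = 7: C(7, 5) = 21; 21 < 512? YES
  n = 8: C(8, 5) = 56; 56 < 512? YES
  n = 9: C(9, 5) = 126; 126 < 512? YES
  n = 10: C(10, 5) = 252; 252 < 512? YES
  n = 11: C(11, 5) = 462; 462 < 512? YES
  n = 12: C(12, 5) = 792; 792 < 512? NO
  n = 13: C(13, 5) = 1287; 1287 < 512? NO
The largest n with C(n, 5) < 512 is n = 11 (where E[X] = 231/256 ≈ 0.9023). Hence R(5, 5) > 11, i.e. R(5, 5) ≥ 12.

Largest n = 11; hence R(5, 5) > 11.


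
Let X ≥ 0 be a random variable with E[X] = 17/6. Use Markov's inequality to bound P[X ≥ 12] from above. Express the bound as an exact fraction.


μ = E[X] = 17/6, a = 12.
Markov: P[X ≥ 12] ≤ μ/a = (17/6)/12 = 17/72.
Numerically: ≈ 0.236.
(Since a = 12 > μ = 2.833, the bound 17/72 is < 1 and informative.)

P[X ≥ 12] ≤ 17/72 ≈ 0.236.


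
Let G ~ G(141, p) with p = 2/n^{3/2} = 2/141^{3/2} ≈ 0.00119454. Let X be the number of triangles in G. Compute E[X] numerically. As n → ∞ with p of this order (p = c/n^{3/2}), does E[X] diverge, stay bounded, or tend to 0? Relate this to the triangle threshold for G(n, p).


Number of potential triangles: C(141, 3) = 457310.
Each occurs with probability p³ ≈ (0.00119454)³ ≈ 1.70452737e-09.
By linearity: E[X] = C(141, 3)·p³ ≈ 457310 · 1.70452737e-09 ≈ 0.000779.
Since α = 3/2 > 1, p = c/n^{3/2} = o(1/n) is below the triangle threshold p ~ 1/n. Asymptotically E[X] ~ (c³/6)·n^{3(1−α)} = (2³/6)·n^{-1.5} → 0, so by Markov's inequality G has no triangles w.h.p.

E[X] ≈ 0.000779; in regime p = Θ(1/n^{3/2}) E[X] tends to 0 (below the triangle threshold p ~ 1/n).


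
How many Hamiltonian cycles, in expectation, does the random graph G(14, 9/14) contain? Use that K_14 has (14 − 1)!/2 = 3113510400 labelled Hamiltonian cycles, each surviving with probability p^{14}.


K_14 has (14 − 1)!/2 = 3113510400 labelled Hamiltonian cycles.
For each such Hamiltonian cycle H, let X_H = 1 if all 14 edges of H are present in G. Then P[X_H = 1] = p^{14} = (9/14)^{14} = 22876792454961/11112006825558016.
By linearity: E[X] = Σ_H E[X_H] = 3113510400 · p^{14} = 3113510400 · 22876792454961/11112006825558016 = 19873641525435994725/3100448333024.
Numerically: E[X] ≈ 6.41e+06.

E[X] = 3113510400 · (9/14)^{14} = 19873641525435994725/3100448333024 ≈ 6.41e+06.


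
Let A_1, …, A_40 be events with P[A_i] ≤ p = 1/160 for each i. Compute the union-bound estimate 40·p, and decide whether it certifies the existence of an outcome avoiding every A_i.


Union bound: P[∪_{i=1}^{40} A_i] ≤ Σ_i P[A_i] ≤ 40·p = 40·(1/160) = 1/4.
Numerically: 1/4 ≈ 0.250000.
Is 1/4 < 1? YES.
Since P[∪ A_i] ≤ 1/4 < 1, the complement has P[∩ A_i^c] ≥ 1 − 1/4 = 3/4 > 0, so some outcome avoids every A_i.

40·p = 1/4 ≈ 0.250000; existence CERTIFIED by the union bound.


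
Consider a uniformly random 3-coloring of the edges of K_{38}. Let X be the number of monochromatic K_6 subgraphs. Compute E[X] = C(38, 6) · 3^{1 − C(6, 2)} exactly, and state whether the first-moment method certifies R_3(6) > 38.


E[X] = C(38, 6) · 3^{1 − 15} = 2760681 · 3^{−14} = 2760681/4782969.
As a reduced fraction: E[X] = 920227/1594323 ≈ 0.577.
Is E[X] < 1? YES.
Since E[X] < 1, there exists a 3-coloring of K_{38} with no monochromatic K_6; hence R_3(6) > 38.

E[X] = 920227/1594323 ≈ 0.577; E[X] < 1, so R_3(6) > 38.


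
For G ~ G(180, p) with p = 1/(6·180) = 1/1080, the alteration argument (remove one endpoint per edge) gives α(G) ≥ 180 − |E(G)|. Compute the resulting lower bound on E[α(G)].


E[|E(G)|] = C(180, 2)·p = 16110 · (1/1080) = 179/12.
E[α(G)] ≥ n − E[|E(G)|] = 180 − 179/12 = 1981/12.
Numerically: ≈ 165.0833.
(This is only a lower bound; the true E[α(G)] may be larger.)

E[α(G)] ≥ 1981/12 ≈ 165.0833.


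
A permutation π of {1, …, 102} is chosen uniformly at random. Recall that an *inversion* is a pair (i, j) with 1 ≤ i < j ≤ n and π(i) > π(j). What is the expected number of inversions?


Write X = Σ X_I over the C(102, 2) = 5151 pairs i < j, with X_I the indicator of one inversion.
There are 5151 indicators.
For each fixed pair i < j, the values π(i) and π(j) are two distinct elements of {1, …, 102} in uniformly random order; by symmetry P[π(i) > π(j)] = 1/2.
By linearity: E[X] = 5151 · (1/2) = C(102, 2) · (1/2) = 5151/2 = 5151/2 ≈ 2575.500.

E[X] = 5151/2 = 2575.500.


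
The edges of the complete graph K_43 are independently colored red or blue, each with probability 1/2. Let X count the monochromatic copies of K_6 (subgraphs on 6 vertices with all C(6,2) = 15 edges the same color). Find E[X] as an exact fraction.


Let X = Σ_S X_S over the C(43, 6) = 6096454 subsets S of size 6, where X_S = 1 if the K_6 on S is monochromatic.
For a fixed S, the K_6 on S has C(6, 2) = 15 edges. P[all 15 edges red] = (1/2)^15, and likewise for blue, so P[monochromatic] = 2·(1/2)^15 = 2^{1 − 15} = 1/16384.
By linearity: E[X] = C(43, 6) · 2^{1 − 15} = 6096454 · 1/16384 = 3048227/8192.
Numerically: E[X] ≈ 372.098.

E[X] = C(43,6)·2^(1−C(6,2)) = 3048227/8192 ≈ 372.098.


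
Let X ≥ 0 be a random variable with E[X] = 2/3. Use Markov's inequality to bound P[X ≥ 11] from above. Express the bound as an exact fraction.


μ = E[X] = 2/3, a = 11.
Markov: P[X ≥ 11] ≤ μ/a = (2/3)/11 = 2/33.
Numerically: ≈ 0.061.
(Since a = 11 > μ = 0.667, the bound 2/33 is < 1 and informative.)

P[X ≥ 11] ≤ 2/33 ≈ 0.061.


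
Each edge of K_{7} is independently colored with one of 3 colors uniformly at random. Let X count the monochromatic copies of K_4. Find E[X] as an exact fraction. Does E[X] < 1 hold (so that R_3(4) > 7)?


E[X] = C(7, 4) · 3^{1 − 6} = 35 · 3^{−5} = 35/243.
As a reduced fraction: E[X] = 35/243 ≈ 0.1440329.
Is E[X] < 1? YES.
Since E[X] < 1, there exists a 3-coloring of K_{7} with no monochromatic K_4; hence R_3(4) > 7.

E[X] = 35/243 ≈ 0.1440329; E[X] < 1, so R_3(4) > 7.


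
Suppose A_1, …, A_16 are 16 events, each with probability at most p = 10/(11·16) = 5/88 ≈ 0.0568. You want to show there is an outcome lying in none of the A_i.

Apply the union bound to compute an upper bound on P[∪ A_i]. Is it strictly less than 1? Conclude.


Union bound: P[∪_{i=1}^{16} A_i] ≤ Σ_i P[A_i] ≤ 16·p = 16·(5/88) = 10/11.
Numerically: 10/11 ≈ 0.9091.
Is 10/11 < 1? YES.
Since P[∪ A_i] ≤ 10/11 < 1, the complement has P[∩ A_i^c] ≥ 1 − 10/11 = 1/11 > 0, so some outcome avoids every A_i.

16·p = 10/11 ≈ 0.9091; existence CERTIFIED by the union bound.


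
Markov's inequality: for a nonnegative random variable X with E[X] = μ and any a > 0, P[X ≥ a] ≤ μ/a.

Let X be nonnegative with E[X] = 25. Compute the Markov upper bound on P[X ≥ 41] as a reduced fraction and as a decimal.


μ = E[X] = 25, a = 41.
Markov: P[X ≥ 41] ≤ μ/a = (25)/41 = 25/41.
Numerically: ≈ 0.60976.
(Since a = 41 > μ = 25.00000, the bound 25/41 is < 1 and informative.)

P[X ≥ 41] ≤ 25/41 ≈ 0.60976.


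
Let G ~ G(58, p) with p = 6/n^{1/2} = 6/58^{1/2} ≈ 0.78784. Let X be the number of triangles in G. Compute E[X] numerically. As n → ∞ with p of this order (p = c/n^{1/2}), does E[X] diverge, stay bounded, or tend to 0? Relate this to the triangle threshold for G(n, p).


Number of potential triangles: C(58, 3) = 30856.
Each occurs with probability p³ ≈ (0.78784)³ ≈ 4.8900327e-01.
By linearity: E[X] = C(58, 3)·p³ ≈ 30856 · 4.8900327e-01 ≈ 15088.68481.
Since α = 1/2 < 1, p = c/n^{1/2} ≫ 1/n is above the triangle threshold p ~ 1/n. Asymptotically E[X] ~ (c³/6)·n^{3(1−α)} = (6³/6)·n^{1.5} → ∞; triangles are abundant w.h.p.

E[X] ≈ 15088.68481; in regime p = Θ(1/n^{1/2}) E[X] diverges (above the triangle threshold p ~ 1/n).


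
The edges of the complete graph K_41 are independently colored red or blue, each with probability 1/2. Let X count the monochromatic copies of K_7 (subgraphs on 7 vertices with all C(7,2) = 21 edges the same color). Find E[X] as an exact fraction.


Let X = Σ_S X_S over the C(41, 7) = 22481940 subsets S of size 7, where X_S = 1 if the K_7 on S is monochromatic.
For a fixed S, the K_7 on S has C(7, 2) = 21 edges. P[all 21 edges red] = (1/2)^21, and likewise for blue, so P[monochromatic] = 2·(1/2)^21 = 2^{1 − 21} = 1/1048576.
By linearity: E[X] = C(41, 7) · 2^{1 − 21} = 22481940 · 1/1048576 = 5620485/262144.
Numerically: E[X] ≈ 21.440449.

E[X] = C(41,7)·2^(1−C(7,2)) = 5620485/262144 ≈ 21.440449.


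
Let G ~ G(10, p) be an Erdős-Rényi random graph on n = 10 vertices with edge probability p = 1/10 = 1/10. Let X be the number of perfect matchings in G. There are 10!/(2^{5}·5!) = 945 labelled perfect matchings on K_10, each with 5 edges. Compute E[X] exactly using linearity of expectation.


K_10 has 10!/(2^{5}·5!) = 945 labelled perfect matchings.
For each such perfect matching H, let X_H = 1 if all 5 edges of H are present in G. Then P[X_H = 1] = p^{5} = (1/10)^{5} = 1/100000.
By linearity: E[X] = Σ_H E[X_H] = 945 · p^{5} = 945 · 1/100000 = 189/20000.
Numerically: E[X] ≈ 0.00945.

E[X] = 945 · (1/10)^{5} = 189/20000 ≈ 0.00945.


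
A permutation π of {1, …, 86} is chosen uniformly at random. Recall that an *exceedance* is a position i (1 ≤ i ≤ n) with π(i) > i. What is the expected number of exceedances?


Write X = Σ_{i=1}^{86} X_i, where X_i = 1_{π(i) > i}.
For each fixed i, π(i) is uniform over {1, …, 86} (marginal of a uniform permutation), so P[π(i) > i] = (n − i)/n. Summing: Σ_{i=1}^{86} (n − i)/n = (0 + 1 + … + 85)/86 = 86(86 − 1)/(2·86) = (86 − 1)/2.
Hence E[X] = Σ_{i=1}^{86} (86 − i)/86 = 85/2 ≈ 42.5000.

E[X] = 85/2 = 42.5000.


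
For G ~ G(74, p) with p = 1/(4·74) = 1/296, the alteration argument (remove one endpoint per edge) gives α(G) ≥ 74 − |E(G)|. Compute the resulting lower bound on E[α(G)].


E[|E(G)|] = C(74, 2)·p = 2701 · (1/296) = 73/8.
E[α(G)] ≥ n − E[|E(G)|] = 74 − 73/8 = 519/8.
Numerically: ≈ 64.875.
(This is only a lower bound; the true E[α(G)] may be larger.)

E[α(G)] ≥ 519/8 ≈ 64.875.


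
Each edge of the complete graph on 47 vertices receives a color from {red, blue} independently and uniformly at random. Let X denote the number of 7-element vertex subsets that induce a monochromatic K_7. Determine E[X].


Let X = Σ_S X_S over the C(47, 7) = 62891499 subsets S of size 7, where X_S = 1 if the K_7 on S is monochromatic.
For a fixed S, the K_7 on S has C(7, 2) = 21 edges. P[all 21 edges red] = (1/2)^21, and likewise for blue, so P[monochromatic] = 2·(1/2)^21 = 2^{1 − 21} = 1/1048576.
By linearity: E[X] = C(47, 7) · 2^{1 − 21} = 62891499 · 1/1048576 = 62891499/1048576.
Numerically: E[X] ≈ 59.97801.

E[X] = C(47,7)·2^(1−C(7,2)) = 62891499/1048576 ≈ 59.97801.


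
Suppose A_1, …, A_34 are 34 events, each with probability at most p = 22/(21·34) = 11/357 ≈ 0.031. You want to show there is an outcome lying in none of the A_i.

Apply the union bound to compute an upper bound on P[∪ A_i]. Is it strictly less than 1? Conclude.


Union bound: P[∪_{i=1}^{34} A_i] ≤ Σ_i P[A_i] ≤ 34·p = 34·(11/357) = 22/21.
Numerically: 22/21 ≈ 1.048.
Is 22/21 < 1? NO.
Since the bound 22/21 is ≥ 1, the union bound is uninformative here; it does NOT by itself certify existence.

34·p = 22/21 ≈ 1.048; existence NOT certified by the union bound.


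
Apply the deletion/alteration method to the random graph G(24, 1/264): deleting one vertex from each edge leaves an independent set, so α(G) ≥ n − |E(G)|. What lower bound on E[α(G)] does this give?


E[|E(G)|] = C(24, 2)·p = 276 · (1/264) = 23/22.
E[α(G)] ≥ n − E[|E(G)|] = 24 − 23/22 = 505/22.
Numerically: ≈ 22.955.
(This is only a lower bound; the true E[α(G)] may be larger.)

E[α(G)] ≥ 505/22 ≈ 22.955.


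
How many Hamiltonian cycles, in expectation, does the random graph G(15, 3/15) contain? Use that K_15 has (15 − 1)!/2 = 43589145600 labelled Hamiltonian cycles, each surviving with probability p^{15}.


K_15 has (15 − 1)!/2 = 43589145600 labelled Hamiltonian cycles.
For each such Hamiltonian cycle H, let X_H = 1 if all 15 edges of H are present in G. Then P[X_H = 1] = p^{15} = (1/5)^{15} = 1/30517578125.
Summing the indicators: E[X] = Σ_H E[X_H] = 43589145600 · p^{15} = 43589145600 · 1/30517578125 = 1743565824/1220703125.
Numerically: E[X] ≈ 1.42833.

E[X] = 43589145600 · (1/5)^{15} = 1743565824/1220703125 ≈ 1.42833.


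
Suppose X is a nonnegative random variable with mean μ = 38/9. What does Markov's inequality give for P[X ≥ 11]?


μ = E[X] = 38/9, a = 11.
Markov: P[X ≥ 11] ≤ μ/a = (38/9)/11 = 38/99.
Numerically: ≈ 0.38384.
(Since a = 11 > μ = 4.22222, the bound 38/99 is < 1 and informative.)

P[X ≥ 11] ≤ 38/99 ≈ 0.38384.


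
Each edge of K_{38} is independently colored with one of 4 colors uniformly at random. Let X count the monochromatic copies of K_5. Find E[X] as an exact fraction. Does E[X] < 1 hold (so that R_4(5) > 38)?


E[X] = C(38, 5) · 4^{1 − 10} = 501942 · 4^{−9} = 501942/262144.
As a reduced fraction: E[X] = 250971/131072 ≈ 1.9147568.
Is E[X] < 1? NO.
Since E[X] ≥ 1, the first-moment bound is inconclusive at n = 38; it does NOT by itself certify R_4(5) > 38.

E[X] = 250971/131072 ≈ 1.9147568; E[X] ≥ 1; first-moment method inconclusive here.


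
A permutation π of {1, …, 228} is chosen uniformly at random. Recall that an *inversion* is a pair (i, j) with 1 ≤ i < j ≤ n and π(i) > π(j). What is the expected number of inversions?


Write X = Σ X_I over the C(228, 2) = 25878 pairs i < j, with X_I the indicator of one inversion.
There are 25878 indicators.
For each fixed pair i < j, the values π(i) and π(j) are two distinct elements of {1, …, 228} in uniformly random order; by symmetry P[π(i) > π(j)] = 1/2.
By linearity: E[X] = 25878 · (1/2) = C(228, 2) · (1/2) = 25878/2 = 12939 ≈ 12939.000000.

E[X] = 12939 = 12939.000000.


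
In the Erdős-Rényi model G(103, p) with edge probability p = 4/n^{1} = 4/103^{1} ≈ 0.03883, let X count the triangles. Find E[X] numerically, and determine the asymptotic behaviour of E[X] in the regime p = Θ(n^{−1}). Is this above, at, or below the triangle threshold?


Number of potential triangles: C(103, 3) = 176851.
Each occurs with probability p³ ≈ (0.03883)³ ≈ 5.856907e-05.
By linearity: E[X] = C(103, 3)·p³ ≈ 176851 · 5.856907e-05 ≈ 10.3580.
Here α = 1, so p = 4/n is exactly at the triangle threshold p ~ 1/n. Asymptotically E[X] → c³/6 = 4³/6 = 32/3 ≈ 10.6667, a bounded constant. In this regime the triangle count is asymptotically Poisson(c³/6).

E[X] ≈ 10.3580; in regime p = Θ(1/n^{1}) E[X] stays bounded (at the triangle threshold p ~ 1/n).


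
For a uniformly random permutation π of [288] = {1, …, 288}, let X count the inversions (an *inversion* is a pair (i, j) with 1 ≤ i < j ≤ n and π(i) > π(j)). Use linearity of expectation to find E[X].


Write X = Σ X_I over the C(288, 2) = 41328 pairs i < j, with X_I the indicator of one inversion.
There are 41328 indicators.
For each fixed pair i < j, the values π(i) and π(j) are two distinct elements of {1, …, 288} in uniformly random order; by symmetry P[π(i) > π(j)] = 1/2.
By linearity: E[X] = 41328 · (1/2) = C(288, 2) · (1/2) = 41328/2 = 20664 ≈ 20664.0000.

E[X] = 20664 = 20664.0000.


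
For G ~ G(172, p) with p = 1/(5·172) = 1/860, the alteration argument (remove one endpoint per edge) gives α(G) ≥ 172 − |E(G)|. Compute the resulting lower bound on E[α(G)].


E[|E(G)|] = C(172, 2)·p = 14706 · (1/860) = 171/10.
E[α(G)] ≥ n − E[|E(G)|] = 172 − 171/10 = 1549/10.
Numerically: ≈ 154.90000.
(This is only a lower bound; the true E[α(G)] may be larger.)

E[α(G)] ≥ 1549/10 ≈ 154.90000.


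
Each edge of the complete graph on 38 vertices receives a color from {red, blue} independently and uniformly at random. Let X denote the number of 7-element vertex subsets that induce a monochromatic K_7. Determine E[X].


Let X = Σ_S X_S over the C(38, 7) = 12620256 subsets S of size 7, where X_S = 1 if the K_7 on S is monochromatic.
For a fixed S, the K_7 on S has C(7, 2) = 21 edges. P[all 21 edges red] = (1/2)^21, and likewise for blue, so P[monochromatic] = 2·(1/2)^21 = 2^{1 − 21} = 1/1048576.
By linearity: E[X] = C(38, 7) · 2^{1 − 21} = 12620256 · 1/1048576 = 394383/32768.
Numerically: E[X] ≈ 12.03561.

E[X] = C(38,7)·2^(1−C(7,2)) = 394383/32768 ≈ 12.03561.


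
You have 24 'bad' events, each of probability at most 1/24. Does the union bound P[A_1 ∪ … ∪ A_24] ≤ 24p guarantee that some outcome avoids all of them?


Union bound: P[∪_{i=1}^{24} A_i] ≤ Σ_i P[A_i] ≤ 24·p = 24·(1/24) = 1.
Numerically: 1 ≈ 1.000000.
Is 1 < 1? NO.
Since the bound 1 is ≥ 1, the union bound is uninformative here; it does NOT by itself certify existence.

24·p = 1 ≈ 1.000000; existence NOT certified by the union bound.


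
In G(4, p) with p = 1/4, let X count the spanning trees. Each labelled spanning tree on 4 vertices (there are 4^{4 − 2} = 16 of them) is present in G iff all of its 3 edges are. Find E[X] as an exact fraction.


K_4 has 4^{4 − 2} = 16 labelled spanning trees.
For each such spanning tree H, let X_H = 1 if all 3 edges of H are present in G. Then P[X_H = 1] = p^{3} = (1/4)^{3} = 1/64.
By linearity: E[X] = Σ_H E[X_H] = 16 · p^{3} = 16 · 1/64 = 1/4.
Numerically: E[X] ≈ 0.25.

E[X] = 16 · (1/4)^{3} = 1/4 ≈ 0.25.


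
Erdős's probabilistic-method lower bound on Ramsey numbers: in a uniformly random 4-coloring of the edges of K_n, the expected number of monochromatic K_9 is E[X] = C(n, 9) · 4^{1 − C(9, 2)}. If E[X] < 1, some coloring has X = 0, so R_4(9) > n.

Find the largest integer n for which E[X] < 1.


We need C(n, 9) · 4^{1 − 36} < 1, i.e. C(n, 9) < 4^{36 − 1} = 1180591620717411303424.
Check values of n near the boundary:
  n = 909: C(909, 9) = 1122169012923711463931; 1122169012923711463931 < 1180591620717411303424? YES
  n = 910: C(910, 9) = 1133378248346922788210; 1133378248346922788210 < 1180591620717411303424? YES
  n = 911: C(911, 9) = 1144686900492291197405; 1144686900492291197405 < 1180591620717411303424? YES
  n = 912: C(912, 9) = 1156095740032081475120; 1156095740032081475120 < 1180591620717411303424? YES
  n = 913: C(913, 9) = 1167605542753639808390; 1167605542753639808390 < 1180591620717411303424? YES
  n = 914: C(914, 9) = 1179217089587653905932; 1179217089587653905932 < 1180591620717411303424? YES
  n = 915: C(915, 9) = 1190931166636537885130; 1190931166636537885130 < 1180591620717411303424? NO
  n = 916: C(916, 9) = 1202748565202942340440; 1202748565202942340440 < 1180591620717411303424? NO
  n = 917: C(917, 9) = 1214670081818390006810; 1214670081818390006810 < 1180591620717411303424? NO
The largest n with C(n, 9) < 1180591620717411303424 is n = 914 (where E[X] = 294804272396913476483/295147905179352825856 ≈ 0.9988357). Hence R_4(9) > 914, i.e. R_4(9) ≥ 915.

Largest n = 914; hence R_4(9) > 914.


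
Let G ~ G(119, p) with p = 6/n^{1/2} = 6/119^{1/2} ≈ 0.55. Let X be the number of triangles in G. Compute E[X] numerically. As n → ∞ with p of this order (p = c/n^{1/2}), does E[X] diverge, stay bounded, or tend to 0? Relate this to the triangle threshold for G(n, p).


Number of potential triangles: C(119, 3) = 273819.
Each occurs with probability p³ ≈ (0.55)³ ≈ 1.66392e-01.
By linearity: E[X] = C(119, 3)·p³ ≈ 273819 · 1.66392e-01 ≈ 45561.382.
Since α = 1/2 < 1, p = c/n^{1/2} ≫ 1/n is above the triangle threshold p ~ 1/n. Asymptotically E[X] ~ (c³/6)·n^{3(1−α)} = (6³/6)·n^{1.5} → ∞; triangles are abundant w.h.p.

E[X] ≈ 45561.382; in regime p = Θ(1/n^{1/2}) E[X] diverges (above the triangle threshold p ~ 1/n).


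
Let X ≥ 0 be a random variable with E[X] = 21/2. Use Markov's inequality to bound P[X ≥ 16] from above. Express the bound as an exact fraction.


μ = E[X] = 21/2, a = 16.
Markov: P[X ≥ 16] ≤ μ/a = (21/2)/16 = 21/32.
Numerically: ≈ 0.656250.
(Since a = 16 > μ = 10.500000, the bound 21/32 is < 1 and informative.)

P[X ≥ 16] ≤ 21/32 ≈ 0.656250.


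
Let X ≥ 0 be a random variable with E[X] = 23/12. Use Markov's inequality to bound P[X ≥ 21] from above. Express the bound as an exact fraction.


μ = E[X] = 23/12, a = 21.
Markov: P[X ≥ 21] ≤ μ/a = (23/12)/21 = 23/252.
Numerically: ≈ 0.091270.
(Since a = 21 > μ = 1.916667, the bound 23/252 is < 1 and informative.)

P[X ≥ 21] ≤ 23/252 ≈ 0.091270.


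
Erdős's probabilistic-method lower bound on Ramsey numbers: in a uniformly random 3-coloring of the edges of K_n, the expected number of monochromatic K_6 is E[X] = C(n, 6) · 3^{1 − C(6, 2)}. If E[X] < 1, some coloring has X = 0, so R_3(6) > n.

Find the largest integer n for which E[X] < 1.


We need C(n, 6) · 3^{1 − 15} < 1, i.e. C(n, 6) < 3^{15 − 1} = 4782969.
Check values of n near the boundary:
  n = 35: C(35, 6) = 1623160; 1623160 < 4782969? YES
  n = 36: C(36, 6) = 1947792; 1947792 < 4782969? YES
  n = 37: C(37, 6) = 2324784; 2324784 < 4782969? YES
  n = 38: C(38, 6) = 2760681; 2760681 < 4782969? YES
  n = 39: C(39, 6) = 3262623; 3262623 < 4782969? YES
  n = 40: C(40, 6) = 3838380; 3838380 < 4782969? YES
  n = 41: C(41, 6) = 4496388; 4496388 < 4782969? YES
  n = 42: C(42, 6) = 5245786; 5245786 < 4782969? NO
  n = 43: C(43, 6) = 6096454; 6096454 < 4782969? NO
The largest n with C(n, 6) < 4782969 is n = 41 (where E[X] = 1498796/1594323 ≈ 0.94008). Hence R_3(6) > 41, i.e. R_3(6) ≥ 42.

Largest n = 41; hence R_3(6) > 41.


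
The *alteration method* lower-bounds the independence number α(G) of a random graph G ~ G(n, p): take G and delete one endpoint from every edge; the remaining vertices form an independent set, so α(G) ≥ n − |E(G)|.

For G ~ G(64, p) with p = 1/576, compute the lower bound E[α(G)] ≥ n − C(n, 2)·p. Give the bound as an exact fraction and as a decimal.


E[|E(G)|] = C(64, 2)·p = 2016 · (1/576) = 7/2.
E[α(G)] ≥ n − E[|E(G)|] = 64 − 7/2 = 121/2.
Numerically: ≈ 60.500000.
(This is only a lower bound; the true E[α(G)] may be larger.)

E[α(G)] ≥ 121/2 ≈ 60.500000.


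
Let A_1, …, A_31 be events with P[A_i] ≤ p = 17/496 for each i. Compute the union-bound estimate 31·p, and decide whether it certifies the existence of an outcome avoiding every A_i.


Union bound: P[∪_{i=1}^{31} A_i] ≤ Σ_i P[A_i] ≤ 31·p = 31·(17/496) = 17/16.
Numerically: 17/16 ≈ 1.062.
Is 17/16 < 1? NO.
Since the bound 17/16 is ≥ 1, the union bound is uninformative here; it does NOT by itself certify existence.

31·p = 17/16 ≈ 1.062; existence NOT certified by the union bound.


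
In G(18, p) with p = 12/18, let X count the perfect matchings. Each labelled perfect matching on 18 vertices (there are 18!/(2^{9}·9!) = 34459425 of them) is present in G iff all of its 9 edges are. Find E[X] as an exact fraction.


K_18 has 18!/(2^{9}·9!) = 34459425 labelled perfect matchings.
For each such perfect matching H, let X_H = 1 if all 9 edges of H are present in G. Then P[X_H = 1] = p^{9} = (2/3)^{9} = 512/19683.
By linearity: E[X] = Σ_H E[X_H] = 34459425 · p^{9} = 34459425 · 512/19683 = 217817600/243.
Numerically: E[X] ≈ 8.9637e+05.

E[X] = 34459425 · (2/3)^{9} = 217817600/243 ≈ 8.9637e+05.


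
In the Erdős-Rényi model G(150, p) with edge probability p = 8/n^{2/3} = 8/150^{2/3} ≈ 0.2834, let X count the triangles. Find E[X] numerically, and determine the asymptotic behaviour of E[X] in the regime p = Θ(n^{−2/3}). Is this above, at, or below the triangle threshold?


Number of potential triangles: C(150, 3) = 551300.
Each occurs with probability p³ ≈ (0.2834)³ ≈ 2.275556e-02.
By linearity: E[X] = C(150, 3)·p³ ≈ 551300 · 2.275556e-02 ≈ 12545.1378.
Since α = 2/3 < 1, p = c/n^{2/3} ≫ 1/n is above the triangle threshold p ~ 1/n. Asymptotically E[X] ~ (c³/6)·n^{3(1−α)} = (8³/6)·n^{1} → ∞; triangles are abundant w.h.p.

E[X] ≈ 12545.1378; in regime p = Θ(1/n^{2/3}) E[X] diverges (above the triangle threshold p ~ 1/n).


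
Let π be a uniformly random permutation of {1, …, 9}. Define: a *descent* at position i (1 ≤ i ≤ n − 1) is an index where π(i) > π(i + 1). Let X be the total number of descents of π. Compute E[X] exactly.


Write X = Σ X_I over i = 1, …, 8, with X_I the indicator of one descent.
There are 8 indicators.
For each fixed i, the pair (π(i), π(i+1)) is a uniformly random ordered pair of distinct values from {1, …, 9}; by symmetry P[π(i) > π(i+1)] = 1/2.
By linearity: E[X] = 8 · (1/2) = (9 − 1) · (1/2) = 4 ≈ 4.000.

E[X] = 4 = 4.000.


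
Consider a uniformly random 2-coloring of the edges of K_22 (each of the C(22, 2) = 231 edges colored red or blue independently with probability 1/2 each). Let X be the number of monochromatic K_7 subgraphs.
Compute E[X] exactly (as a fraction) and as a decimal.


Let X = Σ_S X_S over the C(22, 7) = 170544 subsets S of size 7, where X_S = 1 if the K_7 on S is monochromatic.
For a fixed S, the K_7 on S has C(7, 2) = 21 edges. P[all 21 edges red] = (1/2)^21, and likewise for blue, so P[monochromatic] = 2·(1/2)^21 = 2^{1 − 21} = 1/1048576.
Summing: E[X] = C(22, 7) · 2^{1 − 21} = 170544 · 1/1048576 = 10659/65536.
Numerically: E[X] ≈ 0.16264.

E[X] = C(22,7)·2^(1−C(7,2)) = 10659/65536 ≈ 0.16264.


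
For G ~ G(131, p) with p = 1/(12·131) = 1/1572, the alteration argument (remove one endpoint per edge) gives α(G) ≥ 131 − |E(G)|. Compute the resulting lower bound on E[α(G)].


E[|E(G)|] = C(131, 2)·p = 8515 · (1/1572) = 65/12.
E[α(G)] ≥ n − E[|E(G)|] = 131 − 65/12 = 1507/12.
Numerically: ≈ 125.583333.
(This is only a lower bound; the true E[α(G)] may be larger.)

E[α(G)] ≥ 1507/12 ≈ 125.583333.


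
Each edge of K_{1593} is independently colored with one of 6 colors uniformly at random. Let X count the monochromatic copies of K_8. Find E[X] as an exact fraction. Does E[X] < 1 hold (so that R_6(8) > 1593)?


E[X] = C(1593, 8) · 6^{1 − 28} = 1010555394551193970323 · 6^{−27} = 1010555394551193970323/1023490369077469249536.
As a reduced fraction: E[X] = 37427977575970147049/37907050706572935168 ≈ 0.9874.
Is E[X] < 1? YES.
Since E[X] < 1, there exists a 6-coloring of K_{1593} with no monochromatic K_8; hence R_6(8) > 1593.

E[X] = 37427977575970147049/37907050706572935168 ≈ 0.9874; E[X] < 1, so R_6(8) > 1593.


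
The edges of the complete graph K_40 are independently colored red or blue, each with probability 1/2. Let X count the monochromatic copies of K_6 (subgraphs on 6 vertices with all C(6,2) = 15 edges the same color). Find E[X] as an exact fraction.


Let X = Σ_S X_S over the C(40, 6) = 3838380 subsets S of size 6, where X_S = 1 if the K_6 on S is monochromatic.
For a fixed S, the K_6 on S has C(6, 2) = 15 edges. P[all 15 edges red] = (1/2)^15, and likewise for blue, so P[monochromatic] = 2·(1/2)^15 = 2^{1 − 15} = 1/16384.
By linearity: E[X] = C(40, 6) · 2^{1 − 15} = 3838380 · 1/16384 = 959595/4096.
Numerically: E[X] ≈ 234.276123.

E[X] = C(40,6)·2^(1−C(6,2)) = 959595/4096 ≈ 234.276123.


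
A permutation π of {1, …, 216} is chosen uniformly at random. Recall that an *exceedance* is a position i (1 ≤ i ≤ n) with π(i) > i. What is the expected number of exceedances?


Write X = Σ_{i=1}^{216} X_i, where X_i = 1_{π(i) > i}.
For each fixed i, π(i) is uniform over {1, …, 216} (marginal of a uniform permutation), so P[π(i) > i] = (n − i)/n. Summing: Σ_{i=1}^{216} (n − i)/n = (0 + 1 + … + 215)/216 = 216(216 − 1)/(2·216) = (216 − 1)/2.
Hence E[X] = Σ_{i=1}^{216} (216 − i)/216 = 215/2 ≈ 107.50000.

E[X] = 215/2 = 107.50000.


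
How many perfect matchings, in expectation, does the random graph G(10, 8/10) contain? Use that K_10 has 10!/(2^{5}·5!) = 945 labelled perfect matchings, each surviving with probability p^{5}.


K_10 has 10!/(2^{5}·5!) = 945 labelled perfect matchings.
For each such perfect matching H, let X_H = 1 if all 5 edges of H are present in G. Then P[X_H = 1] = p^{5} = (4/5)^{5} = 1024/3125.
By linearity of expectation: E[X] = Σ_H E[X_H] = 945 · p^{5} = 945 · 1024/3125 = 193536/625.
Numerically: E[X] ≈ 309.66.

E[X] = 945 · (4/5)^{5} = 193536/625 ≈ 309.66.
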